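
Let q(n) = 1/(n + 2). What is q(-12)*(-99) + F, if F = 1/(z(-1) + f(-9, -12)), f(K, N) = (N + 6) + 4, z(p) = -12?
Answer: 344/35 ≈ 9.8286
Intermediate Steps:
f(K, N) = 10 + N (f(K, N) = (6 + N) + 4 = 10 + N)
q(n) = 1/(2 + n)
F = -1/14 (F = 1/(-12 + (10 - 12)) = 1/(-12 - 2) = 1/(-14) = -1/14 ≈ -0.071429)
q(-12)*(-99) + F = -99/(2 - 12) - 1/14 = -99/(-10) - 1/14 = -⅒*(-99) - 1/14 = 99/10 - 1/14 = 344/35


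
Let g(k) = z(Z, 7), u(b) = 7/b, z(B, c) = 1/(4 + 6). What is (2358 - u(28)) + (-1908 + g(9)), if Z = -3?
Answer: 8997/20 ≈ 449.85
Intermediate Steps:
z(B, c) = ⅒ (z(B, c) = 1/10 = ⅒)
g(k) = ⅒
(2358 - u(28)) + (-1908 + g(9)) = (2358 - 7/28) + (-1908 + ⅒) = (2358 - 7/28) - 19079/10 = (2358 - 1*¼) - 19079/10 = (2358 - ¼) - 19079/10 = 9431/4 - 19079/10 = 8997/20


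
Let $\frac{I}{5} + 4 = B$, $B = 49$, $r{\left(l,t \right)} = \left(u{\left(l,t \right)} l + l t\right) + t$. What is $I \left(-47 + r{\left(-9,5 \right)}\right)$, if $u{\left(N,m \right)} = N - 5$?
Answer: $8775$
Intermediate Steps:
$u{\left(N,m \right)} = -5 + N$
$r{\left(l,t \right)} = t + l t + l \left(-5 + l\right)$ ($r{\left(l,t \right)} = \left(\left(-5 + l\right) l + l t\right) + t = \left(l \left(-5 + l\right) + l t\right) + t = \left(l t + l \left(-5 + l\right)\right) + t = t + l t + l \left(-5 + l\right)$)
$I = 225$ ($I = -20 + 5 \cdot 49 = -20 + 245 = 225$)
$I \left(-47 + r{\left(-9,5 \right)}\right) = 225 \left(-47 - \left(40 + 9 \left(-5 - 9\right)\right)\right) = 225 \left(-47 - -86\right) = 225 \left(-47 + \left(5 - 45 + 126\right)\right) = 225 \left(-47 + 86\right) = 225 \cdot 39 = 8775$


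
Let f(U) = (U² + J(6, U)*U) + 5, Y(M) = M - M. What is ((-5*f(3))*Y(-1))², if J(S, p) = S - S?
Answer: 0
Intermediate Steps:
J(S, p) = 0
Y(M) = 0
f(U) = 5 + U² (f(U) = (U² + 0*U) + 5 = (U² + 0) + 5 = U² + 5 = 5 + U²)
((-5*f(3))*Y(-1))² = (-5*(5 + 3²)*0)² = (-5*(5 + 9)*0)² = (-5*14*0)² = (-70*0)² = 0² = 0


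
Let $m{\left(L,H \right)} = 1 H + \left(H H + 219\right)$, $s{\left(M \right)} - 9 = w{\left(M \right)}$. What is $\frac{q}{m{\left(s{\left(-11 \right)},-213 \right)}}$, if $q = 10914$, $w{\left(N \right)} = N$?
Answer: $\frac{3638}{15125} \approx 0.24053$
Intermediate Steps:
$s{\left(M \right)} = 9 + M$
$m{\left(L,H \right)} = 219 + H + H^{2}$ ($m{\left(L,H \right)} = H + \left(H^{2} + 219\right) = H + \left(219 + H^{2}\right) = 219 + H + H^{2}$)
$\frac{q}{m{\left(s{\left(-11 \right)},-213 \right)}} = \frac{10914}{219 - 213 + \left(-213\right)^{2}} = \frac{10914}{219 - 213 + 45369} = \frac{10914}{45375} = 10914 \cdot \frac{1}{45375} = \frac{3638}{15125}$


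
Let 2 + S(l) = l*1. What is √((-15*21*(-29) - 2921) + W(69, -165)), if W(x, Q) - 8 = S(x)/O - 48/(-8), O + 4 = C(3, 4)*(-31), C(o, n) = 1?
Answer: √7626955/35 ≈ 78.906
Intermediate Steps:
S(l) = -2 + l (S(l) = -2 + l*1 = -2 + l)
O = -35 (O = -4 + 1*(-31) = -4 - 31 = -35)
W(x, Q) = 492/35 - x/35 (W(x, Q) = 8 + ((-2 + x)/(-35) - 48/(-8)) = 8 + ((-2 + x)*(-1/35) - 48*(-⅛)) = 8 + ((2/35 - x/35) + 6) = 8 + (212/35 - x/35) = 492/35 - x/35)
√((-15*21*(-29) - 2921) + W(69, -165)) = √((-15*21*(-29) - 2921) + (492/35 - 1/35*69)) = √((-315*(-29) - 2921) + (492/35 - 69/35)) = √((9135 - 2921) + 423/35) = √(6214 + 423/35) = √(217913/35) = √7626955/35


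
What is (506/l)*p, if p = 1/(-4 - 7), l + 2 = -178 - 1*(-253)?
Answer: -46/73 ≈ -0.63014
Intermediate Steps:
l = 73 (l = -2 + (-178 - 1*(-253)) = -2 + (-178 + 253) = -2 + 75 = 73)
p = -1/11 (p = 1/(-11) = -1/11 ≈ -0.090909)
(506/l)*p = (506/73)*(-1/11) = -46/73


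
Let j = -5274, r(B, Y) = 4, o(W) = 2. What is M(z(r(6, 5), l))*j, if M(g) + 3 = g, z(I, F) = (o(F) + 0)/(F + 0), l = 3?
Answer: 12306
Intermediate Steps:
z(I, F) = 2/F (z(I, F) = (2 + 0)/(F + 0) = 2/F)
M(g) = -3 + g
M(z(r(6, 5), l))*j = (-3 + 2/3)*(-5274) = -7/3*(-5274) = 12306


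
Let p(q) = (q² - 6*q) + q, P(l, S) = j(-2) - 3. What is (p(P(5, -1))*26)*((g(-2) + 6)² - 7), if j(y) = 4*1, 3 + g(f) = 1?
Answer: -936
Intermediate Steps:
g(f) = -2 (g(f) = -3 + 1 = -2)
j(y) = 4
P(l, S) = 1 (P(l, S) = 4 - 3 = 1)
p(q) = q² - 5*q
(p(P(5, -1))*26)*((g(-2) + 6)² - 7) = ((1*(-5 + 1))*26)*((-2 + 6)² - 7) = ((1*(-4))*26)*(4² - 7) = (-4*26)*(16 - 7) = -104*9 = -936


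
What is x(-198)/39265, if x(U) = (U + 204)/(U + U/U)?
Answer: -6/7735205 ≈ -7.7567e-7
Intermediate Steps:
x(U) = (204 + U)/(1 + U) (x(U) = (204 + U)/(U + 1) = (204 + U)/(1 + U))
x(-198)/39265 = ((204 - 198)/(1 - 198))/39265 = (6/(-197))*(1/39265) = -1/197*6*(1/39265) = -6/197*1/39265 = -6/7735205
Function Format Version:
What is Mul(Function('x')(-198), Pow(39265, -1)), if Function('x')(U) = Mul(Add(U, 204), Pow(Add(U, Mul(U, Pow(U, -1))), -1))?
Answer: Rational(-6, 7735205) ≈ -7.7567e-7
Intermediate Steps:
Function('x')(U) = Mul(Pow(Add(1, U), -1), Add(204, U)) (Function('x')(U) = Mul(Add(204, U), Pow(Add(U, 1), -1)) = Mul(Add(204, U), Pow(Add(1, U), -1)) = Mul(Pow(Add(1, U), -1), Add(204, U)))
Mul(Function('x')(-198), Pow(39265, -1)) = Mul(Mul(Pow(Add(1, -198), -1), Add(204, -198)), Pow(39265, -1)) = Mul(Mul(Pow(-197, -1), 6), Rational(1, 39265)) = Mul(Mul(Rational(-1, 197), 6), Rational(1, 39265)) = Mul(Rational(-6, 197), Rational(1, 39265)) = Rational(-6, 7735205)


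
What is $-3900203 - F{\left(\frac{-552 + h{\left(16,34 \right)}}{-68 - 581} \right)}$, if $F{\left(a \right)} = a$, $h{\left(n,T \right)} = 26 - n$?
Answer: $- \frac{2531232289}{649} \approx -3.9002 \cdot 10^{6}$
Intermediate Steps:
$-3900203 - F{\left(\frac{-552 + h{\left(16,34 \right)}}{-68 - 581} \right)} = -3900203 - \frac{-552 + \left(26 - 16\right)}{-68 - 581} = -3900203 - \frac{-552 + \left(26 - 16\right)}{-649} = -3900203 - \left(-552 + 10\right) \left(- \frac{1}{649}\right) = -3900203 - \left(-542\right) \left(- \frac{1}{649}\right) = -3900203 - \frac{542}{649} = - \frac{2531232289}{649}$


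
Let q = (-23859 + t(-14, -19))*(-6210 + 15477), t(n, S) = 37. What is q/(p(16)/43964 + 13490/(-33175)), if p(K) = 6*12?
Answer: 8049437316307545/14767144 ≈ 5.4509e+8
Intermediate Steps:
p(K) = 72
q = -220758474 (q = (-23859 + 37)*(-6210 + 15477) = -23822*9267 = -220758474)
q/(p(16)/43964 + 13490/(-33175)) = -220758474/(72/43964 + 13490/(-33175)) = -220758474/(72*(1/43964) + 13490*(-1/33175)) = -220758474/(18/10991 - 2698/6635) = -220758474/(-29534288/72925285) = -220758474*(-72925285/29534288) = 8049437316307545/14767144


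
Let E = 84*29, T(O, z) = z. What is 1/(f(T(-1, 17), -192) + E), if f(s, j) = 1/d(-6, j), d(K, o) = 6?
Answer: 6/14617 ≈ 0.00041048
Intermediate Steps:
f(s, j) = 1/6
E = 2436
1/(f(T(-1, 17), -192) + E) = 1/(1/6 + 2436) = 1/(14617/6) = 6/14617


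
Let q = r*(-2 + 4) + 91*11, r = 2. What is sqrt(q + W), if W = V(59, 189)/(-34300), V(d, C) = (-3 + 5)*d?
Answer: sqrt(241299674)/490 ≈ 31.702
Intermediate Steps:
V(d, C) = 2*d
q = 1005 (q = 2*(-2 + 4) + 91*11 = 2*2 + 1001 = 4 + 1001 = 1005)
W = -59/17150 (W = (2*59)/(-34300) = 118*(-1/34300) = -59/17150 ≈ -0.0034402)
sqrt(q + W) = sqrt(1005 - 59/17150) = sqrt(17235691/17150) = sqrt(241299674)/490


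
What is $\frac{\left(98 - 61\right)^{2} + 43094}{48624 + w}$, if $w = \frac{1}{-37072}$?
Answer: $\frac{1648332336}{1802588927} \approx 0.91442$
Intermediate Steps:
$w = - \frac{1}{37072} \approx -2.6975 \cdot 10^{-5}$
$\frac{\left(98 - 61\right)^{2} + 43094}{48624 + w} = \frac{\left(98 - 61\right)^{2} + 43094}{48624 - \frac{1}{37072}} = \frac{37^{2} + 43094}{\frac{1802588927}{37072}} = \left(1369 + 43094\right) \frac{37072}{1802588927} = 44463 \cdot \frac{37072}{1802588927} = \frac{1648332336}{1802588927}$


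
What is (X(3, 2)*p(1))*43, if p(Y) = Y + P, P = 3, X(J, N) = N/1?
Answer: 344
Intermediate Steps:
X(J, N) = N (X(J, N) = N*1 = N)
p(Y) = 3 + Y (p(Y) = Y + 3 = 3 + Y)
(X(3, 2)*p(1))*43 = (2*(3 + 1))*43 = (2*4)*43 = 8*43 = 344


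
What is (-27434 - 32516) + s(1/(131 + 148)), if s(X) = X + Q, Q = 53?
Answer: -16711262/279 ≈ -59897.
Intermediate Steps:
s(X) = 53 + X (s(X) = X + 53 = 53 + X)
(-27434 - 32516) + s(1/(131 + 148)) = (-27434 - 32516) + (53 + 1/(131 + 148)) = -59950 + (53 + 1/279) = -59950 + 14788/279 = -16711262/279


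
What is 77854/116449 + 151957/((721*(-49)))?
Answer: -180057069/49566587 ≈ -3.6326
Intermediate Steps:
77854/116449 + 151957/((721*(-49))) = 77854*(1/116449) + 151957/(-35329) = 938/1403 + 151957*(-1/35329) = 938/1403 - 151957/35329 = -180057069/49566587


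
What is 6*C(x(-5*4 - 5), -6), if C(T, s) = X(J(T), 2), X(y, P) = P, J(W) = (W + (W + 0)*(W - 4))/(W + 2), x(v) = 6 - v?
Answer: 12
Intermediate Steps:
J(W) = (W + W*(-4 + W))/(2 + W)
C(T, s) = 2
6*C(x(-5*4 - 5), -6) = 6*2 = 12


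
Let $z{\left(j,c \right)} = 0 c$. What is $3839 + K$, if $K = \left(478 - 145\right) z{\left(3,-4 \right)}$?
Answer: $3839$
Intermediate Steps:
$z{\left(j,c \right)} = 0$
$K = 0$ ($K = \left(478 - 145\right) 0 = 333 \cdot 0 = 0$)
$3839 + K = 3839 + 0 = 3839$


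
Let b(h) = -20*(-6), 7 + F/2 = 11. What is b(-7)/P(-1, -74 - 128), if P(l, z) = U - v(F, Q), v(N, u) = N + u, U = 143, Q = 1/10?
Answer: 1200/1349 ≈ 0.88955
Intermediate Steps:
F = 8 (F = -14 + 2*11 = -14 + 22 = 8)
Q = 1/10 ≈ 0.10000
b(h) = 120
P(l, z) = 1349/10 (P(l, z) = 143 - (8 + 1/10) = 143 - 1*81/10 = 143 - 81/10 = 1349/10)
b(-7)/P(-1, -74 - 128) = 120/(1349/10) = 120*(10/1349) = 1200/1349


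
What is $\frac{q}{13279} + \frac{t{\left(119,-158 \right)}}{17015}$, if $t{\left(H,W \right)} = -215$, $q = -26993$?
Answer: $- \frac{92428176}{45188437} \approx -2.0454$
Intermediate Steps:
$\frac{q}{13279} + \frac{t{\left(119,-158 \right)}}{17015} = - \frac{26993}{13279} - \frac{215}{17015} = \left(-26993\right) \frac{1}{13279} - \frac{43}{3403} = - \frac{26993}{13279} - \frac{43}{3403} = - \frac{92428176}{45188437}$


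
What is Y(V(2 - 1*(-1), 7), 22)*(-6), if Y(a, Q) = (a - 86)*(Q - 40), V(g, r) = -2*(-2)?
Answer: -8856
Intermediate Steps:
V(g, r) = 4
Y(a, Q) = (-86 + a)*(-40 + Q)
Y(V(2 - 1*(-1), 7), 22)*(-6) = (3440 - 86*22 - 40*4 + 22*4)*(-6) = (3440 - 1892 - 160 + 88)*(-6) = 1476*(-6) = -8856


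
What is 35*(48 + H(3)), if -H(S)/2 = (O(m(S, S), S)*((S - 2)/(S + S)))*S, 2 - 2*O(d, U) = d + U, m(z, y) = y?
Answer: 1750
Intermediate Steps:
O(d, U) = 1 - U/2 - d/2 (O(d, U) = 1 - (d + U)/2 = 1 - (U + d)/2 = 1 + (-U/2 - d/2) = 1 - U/2 - d/2)
H(S) = -(1 - S)*(-2 + S) (H(S) = -2*(1 - S/2 - S/2)*((S - 2)/(S + S))*S = -2*(1 - S)*((-2 + S)/((2*S)))*S = -2*(1 - S)*((-2 + S)*(1/(2*S)))*S = -2*(1 - S)*((-2 + S)/(2*S))*S = -2*(1 - S)*(-2 + S)/(2*S)*S = -(1 - S)*(-2 + S))
35*(48 + H(3)) = 35*(48 + (-1 + 3)*(-2 + 3)) = 35*(48 + 2*1) = 35*(48 + 2) = 35*50 = 1750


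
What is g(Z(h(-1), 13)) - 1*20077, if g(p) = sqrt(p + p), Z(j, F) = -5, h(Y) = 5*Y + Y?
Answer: -20077 + I*sqrt(10) ≈ -20077.0 + 3.1623*I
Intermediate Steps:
h(Y) = 6*Y
g(p) = sqrt(2)*sqrt(p) (g(p) = sqrt(2*p) = sqrt(2)*sqrt(p))
g(Z(h(-1), 13)) - 1*20077 = sqrt(2)*sqrt(-5) - 1*20077 = sqrt(2)*(I*sqrt(5)) - 20077 = I*sqrt(10) - 20077 = -20077 + I*sqrt(10)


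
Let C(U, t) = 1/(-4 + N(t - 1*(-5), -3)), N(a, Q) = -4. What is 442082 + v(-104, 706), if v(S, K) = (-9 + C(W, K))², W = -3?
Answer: 28298577/64 ≈ 4.4217e+5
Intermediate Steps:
C(U, t) = -⅛ (C(U, t) = 1/(-4 - 4) = 1/(-8) = -⅛)
v(S, K) = 5329/64 (v(S, K) = (-9 - ⅛)² = (-73/8)² = 5329/64)
442082 + v(-104, 706) = 442082 + 5329/64 = 28298577/64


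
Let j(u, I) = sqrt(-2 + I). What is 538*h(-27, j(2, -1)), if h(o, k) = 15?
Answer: 8070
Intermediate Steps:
538*h(-27, j(2, -1)) = 538*15 = 8070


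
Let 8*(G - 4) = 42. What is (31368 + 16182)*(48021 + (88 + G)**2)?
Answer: 21864845175/8 ≈ 2.7331e+9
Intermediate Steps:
G = 37/4 (G = 4 + (1/8)*42 = 4 + 21/4 = 37/4 ≈ 9.2500)
(31368 + 16182)*(48021 + (88 + G)**2) = (31368 + 16182)*(48021 + (88 + 37/4)**2) = 47550*(48021 + (389/4)**2) = 47550*(48021 + 151321/16) = 47550*(919657/16) = 21864845175/8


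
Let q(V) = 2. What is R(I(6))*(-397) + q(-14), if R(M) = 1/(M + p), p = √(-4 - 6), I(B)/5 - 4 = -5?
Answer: 411/7 + 397*I*√10/35 ≈ 58.714 + 35.869*I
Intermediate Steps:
I(B) = -5 (I(B) = 20 + 5*(-5) = 20 - 25 = -5)
p = I*√10 (p = √(-10) = I*√10 ≈ 3.1623*I)
R(M) = 1/(M + I*√10)
R(I(6))*(-397) + q(-14) = -397/(-5 + I*√10) + 2 = 2 - 397/(-5 + I*√10)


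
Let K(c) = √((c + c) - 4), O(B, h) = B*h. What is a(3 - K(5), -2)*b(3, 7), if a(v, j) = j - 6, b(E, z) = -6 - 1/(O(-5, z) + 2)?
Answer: 1576/33 ≈ 47.758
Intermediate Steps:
K(c) = √(-4 + 2*c) (K(c) = √(2*c - 4) = √(-4 + 2*c))
b(E, z) = -6 - 1/(2 - 5*z) (b(E, z) = -6 - 1/(-5*z + 2) = -6 - 1/(2 - 5*z))
a(v, j) = -6 + j
a(3 - K(5), -2)*b(3, 7) = (-6 - 2)*((13 - 30*7)/(-2 + 5*7)) = -8*(13 - 210)/(-2 + 35) = -8*(-197)/33 = -8*(-197/33) = 1576/33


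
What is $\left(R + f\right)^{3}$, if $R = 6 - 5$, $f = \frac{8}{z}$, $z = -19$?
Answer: $\frac{1331}{6859} \approx 0.19405$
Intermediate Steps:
$f = - \frac{8}{19}$ ($f = \frac{8}{-19} = 8 \left(- \frac{1}{19}\right) = - \frac{8}{19} \approx -0.42105$)
$R = 1$ ($R = 6 - 5 = 1$)
$\left(R + f\right)^{3} = \left(1 - \frac{8}{19}\right)^{3} = \left(\frac{11}{19}\right)^{3} = \frac{1331}{6859}$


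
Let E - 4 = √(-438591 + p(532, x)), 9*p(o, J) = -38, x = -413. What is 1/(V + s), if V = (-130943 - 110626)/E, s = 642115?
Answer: 2534740908131/1627590099281949254 - 724707*I*√3947357/1627590099281949254 ≈ 1.5574e-6 - 8.8465e-10*I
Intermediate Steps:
p(o, J) = -38/9 (p(o, J) = (⅑)*(-38) = -38/9)
E = 4 + I*√3947357/3 (E = 4 + √(-438591 - 38/9) = 4 + √(-3947357/9) = 4 + I*√3947357/3 ≈ 4.0 + 662.27*I)
V = -241569/(4 + I*√3947357/3) (V = (-130943 - 110626)/(4 + I*√3947357/3) = -241569/(4 + I*√3947357/3) ≈ -2.203 + 364.75*I)
1/(V + s) = 1/((-8696484/3947501 + 724707*I*√3947357/3947501) + 642115) = 1/(2534740908131/3947501 + 724707*I*√3947357/3947501)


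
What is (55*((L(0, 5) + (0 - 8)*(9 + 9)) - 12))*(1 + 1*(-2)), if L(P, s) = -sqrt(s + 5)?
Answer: 8580 + 55*sqrt(10) ≈ 8753.9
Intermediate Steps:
L(P, s) = -sqrt(5 + s)
(55*((L(0, 5) + (0 - 8)*(9 + 9)) - 12))*(1 + 1*(-2)) = (55*((-sqrt(5 + 5) + (0 - 8)*(9 + 9)) - 12))*(1 + 1*(-2)) = (55*((-sqrt(10) - 8*18) - 12))*(1 - 2) = (55*((-sqrt(10) - 144) - 12))*(-1) = (55*((-144 - sqrt(10)) - 12))*(-1) = (55*(-156 - sqrt(10)))*(-1) = (-8580 - 55*sqrt(10))*(-1) = 8580 + 55*sqrt(10)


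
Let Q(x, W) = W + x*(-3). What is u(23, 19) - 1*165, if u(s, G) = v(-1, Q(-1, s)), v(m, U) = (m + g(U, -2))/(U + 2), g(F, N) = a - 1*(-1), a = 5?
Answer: -4615/28 ≈ -164.82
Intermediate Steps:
g(F, N) = 6 (g(F, N) = 5 - 1*(-1) = 5 + 1 = 6)
Q(x, W) = W - 3*x
v(m, U) = (6 + m)/(2 + U) (v(m, U) = (m + 6)/(U + 2) = (6 + m)/(2 + U))
u(s, G) = 5/(5 + s) (u(s, G) = (6 - 1)/(2 + (s - 3*(-1))) = 5/(2 + (s + 3)) = 5/(2 + (3 + s)) = 5/(5 + s))
u(23, 19) - 1*165 = 5/(5 + 23) - 1*165 = 5/28 - 165 = -4615/28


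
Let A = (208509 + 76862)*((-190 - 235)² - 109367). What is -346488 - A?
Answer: -20335313206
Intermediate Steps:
A = 20334966718 (A = 285371*((-425)² - 109367) = 285371*(180625 - 109367) = 285371*71258 = 20334966718)
-346488 - A = -346488 - 1*20334966718 = -346488 - 20334966718 = -20335313206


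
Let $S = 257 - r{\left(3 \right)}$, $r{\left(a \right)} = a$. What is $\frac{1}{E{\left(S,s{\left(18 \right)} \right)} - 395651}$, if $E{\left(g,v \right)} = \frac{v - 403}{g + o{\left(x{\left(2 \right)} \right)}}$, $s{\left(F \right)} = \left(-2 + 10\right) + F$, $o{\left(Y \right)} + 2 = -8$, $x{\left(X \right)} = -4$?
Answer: $- \frac{244}{96539221} \approx -2.5275 \cdot 10^{-6}$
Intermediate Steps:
$o{\left(Y \right)} = -10$ ($o{\left(Y \right)} = -2 - 8 = -10$)
$S = 254$ ($S = 257 - 3 = 254$)
$s{\left(F \right)} = 8 + F$
$E{\left(g,v \right)} = \frac{-403 + v}{-10 + g}$ ($E{\left(g,v \right)} = \frac{v - 403}{g - 10} = \frac{-403 + v}{-10 + g}$)
$\frac{1}{E{\left(S,s{\left(18 \right)} \right)} - 395651} = \frac{1}{\frac{-403 + \left(8 + 18\right)}{-10 + 254} - 395651} = \frac{1}{\frac{-403 + 26}{244} - 395651} = \frac{1}{\frac{1}{244} \left(-377\right) - 395651} = \frac{1}{- \frac{377}{244} - 395651} = \frac{1}{- \frac{96539221}{244}} = - \frac{244}{96539221}$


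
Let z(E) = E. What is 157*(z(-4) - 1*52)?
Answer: -8792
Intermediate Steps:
157*(z(-4) - 1*52) = 157*(-4 - 1*52) = 157*(-4 - 52) = 157*(-56) = -8792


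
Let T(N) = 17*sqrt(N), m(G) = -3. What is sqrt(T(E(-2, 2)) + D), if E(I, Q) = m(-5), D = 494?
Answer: sqrt(494 + 17*I*sqrt(3)) ≈ 22.236 + 0.6621*I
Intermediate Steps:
E(I, Q) = -3
sqrt(T(E(-2, 2)) + D) = sqrt(17*sqrt(-3) + 494) = sqrt(17*(I*sqrt(3)) + 494) = sqrt(17*I*sqrt(3) + 494) = sqrt(494 + 17*I*sqrt(3))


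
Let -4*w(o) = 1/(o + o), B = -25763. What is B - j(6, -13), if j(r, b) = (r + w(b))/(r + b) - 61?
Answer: -18710431/728 ≈ -25701.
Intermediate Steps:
w(o) = -1/(8*o) (w(o) = -1/(4*(o + o)) = -1/(2*o)/4 = -1/(8*o))
j(r, b) = -61 + (r - 1/(8*b))/(b + r) (j(r, b) = (r - 1/(8*b))/(r + b) - 61 = (r - 1/(8*b))/(b + r) - 61 = -61 + (r - 1/(8*b))/(b + r))
B - j(6, -13) = -25763 - (-1/8 - 1*(-13)*(60*6 + 61*(-13)))/((-13)*(-13 + 6)) = -25763 - (-1)*(-1/8 - 1*(-13)*(360 - 793))/(13*(-7)) = -25763 - (-1)*(-1)*(-1/8 - 1*(-13)*(-433))/(13*7) = -25763 - (-1)*(-1)*(-1/8 - 5629)/(13*7) = -25763 - (-1)*(-1)*(-45033)/(13*7*8) = -25763 - 1*(-45033/728) = -25763 + 45033/728 = -18710431/728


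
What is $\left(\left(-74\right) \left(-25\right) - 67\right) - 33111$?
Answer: $-31328$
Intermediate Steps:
$\left(\left(-74\right) \left(-25\right) - 67\right) - 33111 = \left(1850 - 67\right) - 33111 = 1783 - 33111 = -31328$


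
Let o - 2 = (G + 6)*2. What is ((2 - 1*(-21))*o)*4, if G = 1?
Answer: 1472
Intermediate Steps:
o = 16 (o = 2 + (1 + 6)*2 = 2 + 7*2 = 2 + 14 = 16)
((2 - 1*(-21))*o)*4 = ((2 - 1*(-21))*16)*4 = ((2 + 21)*16)*4 = (23*16)*4 = 368*4 = 1472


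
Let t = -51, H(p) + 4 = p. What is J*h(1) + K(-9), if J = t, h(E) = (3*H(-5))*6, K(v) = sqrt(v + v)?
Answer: 8262 + 3*I*sqrt(2) ≈ 8262.0 + 4.2426*I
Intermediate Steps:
H(p) = -4 + p
K(v) = sqrt(2)*sqrt(v) (K(v) = sqrt(2*v) = sqrt(2)*sqrt(v))
h(E) = -162 (h(E) = (3*(-4 - 5))*6 = (3*(-9))*6 = -27*6 = -162)
J = -51
J*h(1) + K(-9) = -51*(-162) + sqrt(2)*sqrt(-9) = 8262 + sqrt(2)*(3*I) = 8262 + 3*I*sqrt(2)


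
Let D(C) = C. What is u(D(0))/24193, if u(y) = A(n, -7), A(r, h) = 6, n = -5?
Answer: 6/24193 ≈ 0.00024801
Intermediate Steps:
u(y) = 6
u(D(0))/24193 = 6/24193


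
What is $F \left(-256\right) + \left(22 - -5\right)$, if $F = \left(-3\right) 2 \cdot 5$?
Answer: $7707$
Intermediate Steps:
$F = -30$ ($F = \left(-6\right) 5 = -30$)
$F \left(-256\right) + \left(22 - -5\right) = \left(-30\right) \left(-256\right) + \left(22 - -5\right) = 7680 + \left(22 + 5\right) = 7680 + 27 = 7707$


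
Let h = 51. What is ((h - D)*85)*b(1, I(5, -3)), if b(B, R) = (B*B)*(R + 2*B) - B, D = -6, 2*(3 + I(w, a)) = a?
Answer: -33915/2 ≈ -16958.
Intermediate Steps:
I(w, a) = -3 + a/2
b(B, R) = -B + B²*(R + 2*B) (b(B, R) = B²*(R + 2*B) - B = -B + B²*(R + 2*B))
((h - D)*85)*b(1, I(5, -3)) = ((51 - 1*(-6))*85)*(1*(-1 + 2*1² + 1*(-3 + (½)*(-3)))) = ((51 + 6)*85)*(1*(-1 + 2*1 + 1*(-3 - 3/2))) = (57*85)*(1*(-1 + 2 + 1*(-9/2))) = 4845*(1*(-1 + 2 - 9/2)) = 4845*(1*(-7/2)) = 4845*(-7/2) = -33915/2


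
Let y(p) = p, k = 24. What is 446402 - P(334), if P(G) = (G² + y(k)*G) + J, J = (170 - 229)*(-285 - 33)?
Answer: 308068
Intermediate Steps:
J = 18762 (J = -59*(-318) = 18762)
P(G) = 18762 + G² + 24*G (P(G) = (G² + 24*G) + 18762 = 18762 + G² + 24*G)
446402 - P(334) = 446402 - (18762 + 334² + 24*334) = 446402 - (18762 + 111556 + 8016) = 446402 - 1*138334 = 446402 - 138334 = 308068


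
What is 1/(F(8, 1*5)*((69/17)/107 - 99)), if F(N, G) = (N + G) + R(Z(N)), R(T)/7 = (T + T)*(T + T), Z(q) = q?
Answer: -1819/324921660 ≈ -5.5983e-6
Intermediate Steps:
R(T) = 28*T² (R(T) = 7*((T + T)*(T + T)) = 7*((2*T)*(2*T)) = 7*(4*T²) = 28*T²)
F(N, G) = G + N + 28*N² (F(N, G) = (N + G) + 28*N² = (G + N) + 28*N² = G + N + 28*N²)
1/(F(8, 1*5)*((69/17)/107 - 99)) = 1/((1*5 + 8 + 28*8²)*((69/17)/107 - 99)) = 1/((5 + 8 + 28*64)*((69*(1/17))*(1/107) - 99)) = 1/((5 + 8 + 1792)*((69/17)*(1/107) - 99)) = 1/(1805*(69/1819 - 99)) = 1/(1805*(-180012/1819)) = 1/(-324921660/1819) = -1819/324921660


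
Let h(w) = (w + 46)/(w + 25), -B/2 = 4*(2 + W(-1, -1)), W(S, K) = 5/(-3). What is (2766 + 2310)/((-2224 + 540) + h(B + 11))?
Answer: -18800/6231 ≈ -3.0172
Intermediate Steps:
W(S, K) = -5/3 (W(S, K) = 5*(-1/3) = -5/3)
B = -8/3 (B = -8*(2 - 5/3) = -8/3 ≈ -2.6667)
h(w) = (46 + w)/(25 + w)
(2766 + 2310)/((-2224 + 540) + h(B + 11)) = (2766 + 2310)/((-2224 + 540) + (46 + (-8/3 + 11))/(25 + (-8/3 + 11))) = 5076/(-1684 + (46 + 25/3)/(25 + 25/3)) = 5076/(-1684 + (163/3)/(100/3)) = 5076/(-1684 + (3/100)*(163/3)) = 5076/(-1684 + 163/100) = 5076/(-168237/100) = 5076*(-100/168237) = -18800/6231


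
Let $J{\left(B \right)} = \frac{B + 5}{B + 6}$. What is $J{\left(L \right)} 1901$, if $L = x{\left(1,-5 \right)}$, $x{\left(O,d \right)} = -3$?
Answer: $\frac{3802}{3} \approx 1267.3$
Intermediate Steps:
$L = -3$
$J{\left(B \right)} = \frac{5 + B}{6 + B}$
$J{\left(L \right)} 1901 = \frac{5 - 3}{6 - 3} \cdot 1901 = \frac{1}{3} \cdot 2 \cdot 1901 = \frac{2}{3} \cdot 1901 = \frac{3802}{3}$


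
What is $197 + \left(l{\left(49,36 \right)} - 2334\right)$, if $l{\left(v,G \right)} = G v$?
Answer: $-373$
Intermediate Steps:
$197 + \left(l{\left(49,36 \right)} - 2334\right) = 197 + \left(36 \cdot 49 - 2334\right) = 197 + \left(1764 - 2334\right) = 197 - 570 = -373$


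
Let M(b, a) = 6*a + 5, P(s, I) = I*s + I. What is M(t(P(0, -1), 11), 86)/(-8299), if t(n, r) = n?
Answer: -521/8299 ≈ -0.062779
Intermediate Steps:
P(s, I) = I + I*s
M(b, a) = 5 + 6*a
M(t(P(0, -1), 11), 86)/(-8299) = (5 + 6*86)/(-8299) = (5 + 516)*(-1/8299) = 521*(-1/8299) = -521/8299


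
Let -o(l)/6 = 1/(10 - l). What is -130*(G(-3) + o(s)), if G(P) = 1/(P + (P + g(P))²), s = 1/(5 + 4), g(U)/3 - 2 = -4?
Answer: 20615/267 ≈ 77.210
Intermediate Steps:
g(U) = -6 (g(U) = 6 + 3*(-4) = 6 - 12 = -6)
s = ⅑ (s = 1/9 = ⅑ ≈ 0.11111)
o(l) = -6/(10 - l)
G(P) = 1/(P + (-6 + P)²) (G(P) = 1/(P + (P - 6)²) = 1/(P + (-6 + P)²))
-130*(G(-3) + o(s)) = -130*(1/(-3 + (-6 - 3)²) + 6/(-10 + ⅑)) = -130*(1/(-3 + (-9)²) + 6/(-89/9)) = -130*(1/(-3 + 81) + 6*(-9/89)) = -130*(1/78 - 54/89) = -130*(-4123/6942) = 20615/267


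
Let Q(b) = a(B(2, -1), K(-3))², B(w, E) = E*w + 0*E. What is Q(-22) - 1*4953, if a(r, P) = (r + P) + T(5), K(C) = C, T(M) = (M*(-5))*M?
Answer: 11947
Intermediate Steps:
T(M) = -5*M² (T(M) = (-5*M)*M = -5*M²)
B(w, E) = E*w (B(w, E) = E*w + 0 = E*w)
a(r, P) = -125 + P + r (a(r, P) = (r + P) - 5*5² = (P + r) - 5*25 = (P + r) - 125 = -125 + P + r)
Q(b) = 16900 (Q(b) = (-125 - 3 - 1*2)² = (-125 - 3 - 2)² = (-130)² = 16900)
Q(-22) - 1*4953 = 16900 - 1*4953 = 16900 - 4953 = 11947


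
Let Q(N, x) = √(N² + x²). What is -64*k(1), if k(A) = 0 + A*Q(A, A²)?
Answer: -64*√2 ≈ -90.510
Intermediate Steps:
k(A) = A*√(A² + A⁴) (k(A) = 0 + A*√(A² + (A²)²) = 0 + A*√(A² + A⁴) = A*√(A² + A⁴))
-64*k(1) = -64*√(1² + 1⁴) = -64*√(1 + 1) = -64*√2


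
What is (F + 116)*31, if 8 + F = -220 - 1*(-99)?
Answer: -403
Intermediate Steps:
F = -129 (F = -8 + (-220 - 1*(-99)) = -8 + (-220 + 99) = -8 - 121 = -129)
(F + 116)*31 = (-129 + 116)*31 = -13*31 = -403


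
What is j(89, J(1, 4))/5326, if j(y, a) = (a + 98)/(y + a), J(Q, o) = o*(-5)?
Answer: 13/61249 ≈ 0.00021225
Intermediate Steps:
J(Q, o) = -5*o
j(y, a) = (98 + a)/(a + y)
j(89, J(1, 4))/5326 = ((98 - 5*4)/(-5*4 + 89))/5326 = ((98 - 20)/(-20 + 89))*(1/5326) = (78/69)*(1/5326) = ((1/69)*78)*(1/5326) = (26/23)*(1/5326) = 13/61249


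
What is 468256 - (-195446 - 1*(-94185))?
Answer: 569517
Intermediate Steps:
468256 - (-195446 - 1*(-94185)) = 468256 - (-195446 + 94185) = 468256 - 1*(-101261) = 468256 + 101261 = 569517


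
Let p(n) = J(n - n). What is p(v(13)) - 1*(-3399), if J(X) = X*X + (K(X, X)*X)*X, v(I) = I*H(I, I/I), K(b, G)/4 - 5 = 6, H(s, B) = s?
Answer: 3399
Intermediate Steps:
K(b, G) = 44 (K(b, G) = 20 + 4*6 = 20 + 24 = 44)
v(I) = I² (v(I) = I*I = I²)
J(X) = 45*X² (J(X) = X*X + (44*X)*X = X² + 44*X² = 45*X²)
p(n) = 0 (p(n) = 45*(n - n)² = 45*0² = 45*0 = 0)
p(v(13)) - 1*(-3399) = 0 - 1*(-3399) = 0 + 3399 = 3399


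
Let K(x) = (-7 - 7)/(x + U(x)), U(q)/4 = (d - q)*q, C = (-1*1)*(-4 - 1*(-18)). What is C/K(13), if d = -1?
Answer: -715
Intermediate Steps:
C = -14 (C = -(-4 + 18) = -1*14 = -14)
U(q) = 4*q*(-1 - q) (U(q) = 4*((-1 - q)*q) = 4*(q*(-1 - q)) = 4*q*(-1 - q))
K(x) = -14/(x - 4*x*(1 + x)) (K(x) = (-7 - 7)/(x - 4*x*(1 + x)) = -14/(x - 4*x*(1 + x)))
C/K(13) = -14/(14/(13*(3 + 4*13))) = -14/(14*(1/13)/(3 + 52)) = -14/(14*(1/13)/55) = -14/(14*(1/13)*(1/55)) = -14/14/715 = -14*715/14 = -715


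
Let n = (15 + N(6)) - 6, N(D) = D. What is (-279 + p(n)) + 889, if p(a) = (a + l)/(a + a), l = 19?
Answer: 9167/15 ≈ 611.13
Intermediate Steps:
n = 15 (n = (15 + 6) - 6 = 21 - 6 = 15)
p(a) = (19 + a)/(2*a) (p(a) = (a + 19)/(a + a) = (19 + a)/((2*a)) = (19 + a)*(1/(2*a)) = (19 + a)/(2*a))
(-279 + p(n)) + 889 = (-279 + (½)*(19 + 15)/15) + 889 = (-279 + (½)*(1/15)*34) + 889 = (-279 + 17/15) + 889 = -4168/15 + 889 = 9167/15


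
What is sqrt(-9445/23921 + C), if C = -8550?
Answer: I*sqrt(4892657694395)/23921 ≈ 92.468*I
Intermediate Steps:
sqrt(-9445/23921 + C) = sqrt(-9445/23921 - 8550) = sqrt(-204533995/23921) = I*sqrt(4892657694395)/23921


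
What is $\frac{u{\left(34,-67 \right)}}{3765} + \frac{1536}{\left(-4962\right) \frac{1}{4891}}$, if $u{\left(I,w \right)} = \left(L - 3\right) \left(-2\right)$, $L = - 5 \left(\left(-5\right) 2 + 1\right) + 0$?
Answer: $- \frac{1571403636}{1037885} \approx -1514.0$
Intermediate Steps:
$L = 45$ ($L = - 5 \left(-10 + 1\right) + 0 = \left(-5\right) \left(-9\right) + 0 = 45 + 0 = 45$)
$u{\left(I,w \right)} = -84$ ($u{\left(I,w \right)} = \left(45 - 3\right) \left(-2\right) = 42 \left(-2\right) = -84$)
$\frac{u{\left(34,-67 \right)}}{3765} + \frac{1536}{\left(-4962\right) \frac{1}{4891}} = - \frac{84}{3765} + \frac{1536}{\left(-4962\right) \frac{1}{4891}} = \left(-84\right) \frac{1}{3765} + \frac{1536}{\left(-4962\right) \frac{1}{4891}} = - \frac{28}{1255} + \frac{1536}{- \frac{4962}{4891}} = - \frac{28}{1255} + 1536 \left(- \frac{4891}{4962}\right) = - \frac{28}{1255} - \frac{1252096}{827} = - \frac{1571403636}{1037885}$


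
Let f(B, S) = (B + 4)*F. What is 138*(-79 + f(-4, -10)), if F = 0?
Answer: -10902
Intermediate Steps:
f(B, S) = 0 (f(B, S) = (B + 4)*0 = (4 + B)*0 = 0)
138*(-79 + f(-4, -10)) = 138*(-79 + 0) = 138*(-79) = -10902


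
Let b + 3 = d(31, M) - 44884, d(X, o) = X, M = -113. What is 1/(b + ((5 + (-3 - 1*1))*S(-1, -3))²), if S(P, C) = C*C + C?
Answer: -1/44820 ≈ -2.2311e-5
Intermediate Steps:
S(P, C) = C + C² (S(P, C) = C² + C = C + C²)
b = -44856 (b = -3 + (31 - 44884) = -3 - 44853 = -44856)
1/(b + ((5 + (-3 - 1*1))*S(-1, -3))²) = 1/(-44856 + ((5 + (-3 - 1*1))*(-3*(1 - 3)))²) = 1/(-44856 + ((5 + (-3 - 1))*(-3*(-2)))²) = 1/(-44856 + ((5 - 4)*6)²) = 1/(-44856 + (1*6)²) = 1/(-44856 + 6²) = 1/(-44856 + 36) = 1/(-44820) = -1/44820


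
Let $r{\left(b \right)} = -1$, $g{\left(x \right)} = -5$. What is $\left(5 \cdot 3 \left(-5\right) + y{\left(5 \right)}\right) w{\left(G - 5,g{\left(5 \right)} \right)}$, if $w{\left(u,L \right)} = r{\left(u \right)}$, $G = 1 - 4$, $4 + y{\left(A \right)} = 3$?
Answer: $76$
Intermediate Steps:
$y{\left(A \right)} = -1$ ($y{\left(A \right)} = -4 + 3 = -1$)
$G = -3$ ($G = 1 - 4 = -3$)
$w{\left(u,L \right)} = -1$
$\left(5 \cdot 3 \left(-5\right) + y{\left(5 \right)}\right) w{\left(G - 5,g{\left(5 \right)} \right)} = \left(5 \cdot 3 \left(-5\right) - 1\right) \left(-1\right) = \left(15 \left(-5\right) - 1\right) \left(-1\right) = \left(-75 - 1\right) \left(-1\right) = \left(-76\right) \left(-1\right) = 76$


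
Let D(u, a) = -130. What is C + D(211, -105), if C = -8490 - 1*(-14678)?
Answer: 6058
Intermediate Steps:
C = 6188 (C = -8490 + 14678 = 6188)
C + D(211, -105) = 6188 - 130 = 6058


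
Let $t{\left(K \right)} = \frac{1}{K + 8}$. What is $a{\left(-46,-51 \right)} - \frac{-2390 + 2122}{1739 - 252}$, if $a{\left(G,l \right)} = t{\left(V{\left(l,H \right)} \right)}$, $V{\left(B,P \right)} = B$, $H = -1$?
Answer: $\frac{10037}{63941} \approx 0.15697$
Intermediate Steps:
$t{\left(K \right)} = \frac{1}{8 + K}$
$a{\left(G,l \right)} = \frac{1}{8 + l}$
$a{\left(-46,-51 \right)} - \frac{-2390 + 2122}{1739 - 252} = \frac{1}{8 - 51} - \frac{-2390 + 2122}{1739 - 252} = \frac{1}{-43} - - \frac{268}{1487} = - \frac{1}{43} - \left(-268\right) \frac{1}{1487} = - \frac{1}{43} - - \frac{268}{1487} = - \frac{1}{43} + \frac{268}{1487} = \frac{10037}{63941}$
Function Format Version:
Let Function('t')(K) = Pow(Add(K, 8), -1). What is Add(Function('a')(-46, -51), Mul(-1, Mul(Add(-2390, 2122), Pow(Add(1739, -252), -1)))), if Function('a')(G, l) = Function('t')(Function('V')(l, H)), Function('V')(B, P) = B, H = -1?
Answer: Rational(10037, 63941) ≈ 0.15697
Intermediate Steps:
Function('t')(K) = Pow(Add(8, K), -1)
Function('a')(G, l) = Pow(Add(8, l), -1)
Add(Function('a')(-46, -51), Mul(-1, Mul(Add(-2390, 2122), Pow(Add(1739, -252), -1)))) = Add(Pow(Add(8, -51), -1), Mul(-1, Mul(Add(-2390, 2122), Pow(Add(1739, -252), -1)))) = Add(Pow(-43, -1), Mul(-1, Mul(-268, Pow(1487, -1)))) = Add(Rational(-1, 43), Mul(-1, Mul(-268, Rational(1, 1487)))) = Add(Rational(-1, 43), Mul(-1, Rational(-268, 1487))) = Add(Rational(-1, 43), Rational(268, 1487)) = Rational(10037, 63941)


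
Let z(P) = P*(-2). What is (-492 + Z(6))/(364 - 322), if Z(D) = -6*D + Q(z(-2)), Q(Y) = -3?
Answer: -177/14 ≈ -12.643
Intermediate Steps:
z(P) = -2*P
Z(D) = -3 - 6*D (Z(D) = -6*D - 3 = -3 - 6*D)
(-492 + Z(6))/(364 - 322) = (-492 + (-3 - 6*6))/(364 - 322) = (-492 + (-3 - 36))/42 = (-492 - 39)*(1/42) = -531*1/42 = -177/14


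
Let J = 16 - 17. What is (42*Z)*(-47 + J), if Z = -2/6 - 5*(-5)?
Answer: -49728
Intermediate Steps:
J = -1
Z = 74/3 (Z = (1/6)*(-2) + 25 = -1/3 + 25 = 74/3 ≈ 24.667)
(42*Z)*(-47 + J) = (42*(74/3))*(-47 - 1) = 1036*(-48) = -49728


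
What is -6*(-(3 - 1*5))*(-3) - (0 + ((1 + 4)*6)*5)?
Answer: -114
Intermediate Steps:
-6*(-(3 - 1*5))*(-3) - (0 + ((1 + 4)*6)*5) = -6*(-(3 - 5))*(-3) - (0 + (5*6)*5) = -6*(-1*(-2))*(-3) - (0 + 30*5) = -12*(-3) - (0 + 150) = -6*(-6) - 1*150 = 36 - 150 = -114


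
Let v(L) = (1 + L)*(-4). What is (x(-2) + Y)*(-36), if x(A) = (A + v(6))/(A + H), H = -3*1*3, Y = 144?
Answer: -58104/11 ≈ -5282.2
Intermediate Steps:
v(L) = -4 - 4*L
H = -9 (H = -3*3 = -9)
x(A) = (-28 + A)/(-9 + A) (x(A) = (A + (-4 - 4*6))/(A - 9) = (A + (-4 - 24))/(-9 + A) = (A - 28)/(-9 + A) = (-28 + A)/(-9 + A))
(x(-2) + Y)*(-36) = ((-28 - 2)/(-9 - 2) + 144)*(-36) = (-30/(-11) + 144)*(-36) = (-1/11*(-30) + 144)*(-36) = (30/11 + 144)*(-36) = (1614/11)*(-36) = -58104/11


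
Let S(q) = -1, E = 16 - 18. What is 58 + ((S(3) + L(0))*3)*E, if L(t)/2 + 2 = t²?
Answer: 88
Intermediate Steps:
E = -2
L(t) = -4 + 2*t²
58 + ((S(3) + L(0))*3)*E = 58 + ((-1 + (-4 + 2*0²))*3)*(-2) = 58 + ((-1 + (-4 + 2*0))*3)*(-2) = 58 + ((-1 + (-4 + 0))*3)*(-2) = 58 + ((-1 - 4)*3)*(-2) = 58 - 5*3*(-2) = 58 - 15*(-2) = 58 + 30 = 88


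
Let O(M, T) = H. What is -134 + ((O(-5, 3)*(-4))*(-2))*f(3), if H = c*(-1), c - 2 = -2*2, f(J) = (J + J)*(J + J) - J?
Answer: 394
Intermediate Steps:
f(J) = -J + 4*J² (f(J) = (2*J)*(2*J) - J = 4*J² - J = -J + 4*J²)
c = -2 (c = 2 - 2*2 = 2 - 4 = -2)
H = 2 (H = -2*(-1) = 2)
O(M, T) = 2
-134 + ((O(-5, 3)*(-4))*(-2))*f(3) = -134 + ((2*(-4))*(-2))*(3*(-1 + 4*3)) = -134 + (-8*(-2))*(3*(-1 + 12)) = -134 + 16*(3*11) = -134 + 16*33 = -134 + 528 = 394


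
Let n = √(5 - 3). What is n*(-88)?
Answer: -88*√2 ≈ -124.45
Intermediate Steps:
n = √2 ≈ 1.4142
n*(-88) = √2*(-88) = -88*√2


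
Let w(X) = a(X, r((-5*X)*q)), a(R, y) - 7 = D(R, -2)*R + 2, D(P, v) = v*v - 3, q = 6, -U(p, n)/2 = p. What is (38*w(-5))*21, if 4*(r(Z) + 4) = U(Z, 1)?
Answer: 3192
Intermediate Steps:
U(p, n) = -2*p
r(Z) = -4 - Z/2 (r(Z) = -4 + (-2*Z)/4 = -4 - Z/2)
D(P, v) = -3 + v**2 (D(P, v) = v**2 - 3 = -3 + v**2)
a(R, y) = 9 + R (a(R, y) = 7 + ((-3 + (-2)**2)*R + 2) = 7 + ((-3 + 4)*R + 2) = 7 + (1*R + 2) = 7 + (R + 2) = 7 + (2 + R) = 9 + R)
w(X) = 9 + X
(38*w(-5))*21 = (38*(9 - 5))*21 = (38*4)*21 = 152*21 = 3192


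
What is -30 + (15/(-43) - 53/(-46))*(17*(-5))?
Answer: -194405/1978 ≈ -98.284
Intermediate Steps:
-30 + (15/(-43) - 53/(-46))*(17*(-5)) = -30 + (15*(-1/43) - 53*(-1/46))*(-85) = -30 + (-15/43 + 53/46)*(-85) = -30 + (1589/1978)*(-85) = -30 - 135065/1978 = -194405/1978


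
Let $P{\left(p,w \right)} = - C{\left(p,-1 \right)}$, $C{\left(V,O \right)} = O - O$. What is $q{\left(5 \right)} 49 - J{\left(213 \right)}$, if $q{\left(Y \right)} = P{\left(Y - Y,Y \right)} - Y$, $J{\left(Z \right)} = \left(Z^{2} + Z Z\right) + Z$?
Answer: $-91196$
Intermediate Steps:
$C{\left(V,O \right)} = 0$
$P{\left(p,w \right)} = 0$ ($P{\left(p,w \right)} = \left(-1\right) 0 = 0$)
$J{\left(Z \right)} = Z + 2 Z^{2}$ ($J{\left(Z \right)} = \left(Z^{2} + Z^{2}\right) + Z = 2 Z^{2} + Z = Z + 2 Z^{2}$)
$q{\left(Y \right)} = - Y$ ($q{\left(Y \right)} = 0 - Y = - Y$)
$q{\left(5 \right)} 49 - J{\left(213 \right)} = \left(-1\right) 5 \cdot 49 - 213 \left(1 + 2 \cdot 213\right) = \left(-5\right) 49 - 213 \left(1 + 426\right) = -245 - 213 \cdot 427 = -245 - 90951 = -91196$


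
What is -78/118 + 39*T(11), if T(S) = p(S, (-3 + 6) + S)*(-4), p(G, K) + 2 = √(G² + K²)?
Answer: 18369/59 - 156*√317 ≈ -2466.2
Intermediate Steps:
p(G, K) = -2 + √(G² + K²)
T(S) = 8 - 4*√(S² + (3 + S)²) (T(S) = (-2 + √(S² + ((-3 + 6) + S)²))*(-4) = (-2 + √(S² + (3 + S)²))*(-4) = 8 - 4*√(S² + (3 + S)²))
-78/118 + 39*T(11) = -78/118 + 39*(8 - 4*√(11² + (3 + 11)²)) = -78*1/118 + 39*(8 - 4*√(121 + 14²)) = -39/59 + 39*(8 - 4*√(121 + 196)) = -39/59 + 39*(8 - 4*√317) = -39/59 + (312 - 156*√317) = 18369/59 - 156*√317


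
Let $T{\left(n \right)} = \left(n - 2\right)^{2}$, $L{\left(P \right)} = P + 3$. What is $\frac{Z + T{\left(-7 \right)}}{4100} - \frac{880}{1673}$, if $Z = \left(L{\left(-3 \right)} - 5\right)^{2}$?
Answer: $- \frac{1715331}{3429650} \approx -0.50015$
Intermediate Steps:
$L{\left(P \right)} = 3 + P$
$Z = 25$ ($Z = \left(\left(3 - 3\right) - 5\right)^{2} = \left(0 - 5\right)^{2} = \left(-5\right)^{2} = 25$)
$T{\left(n \right)} = \left(-2 + n\right)^{2}$
$\frac{Z + T{\left(-7 \right)}}{4100} - \frac{880}{1673} = \frac{25 + \left(-2 - 7\right)^{2}}{4100} - \frac{880}{1673} = \left(25 + \left(-9\right)^{2}\right) \frac{1}{4100} - \frac{880}{1673} = \left(25 + 81\right) \frac{1}{4100} - \frac{880}{1673} = 106 \cdot \frac{1}{4100} - \frac{880}{1673} = \frac{53}{2050} - \frac{880}{1673} = - \frac{1715331}{3429650}$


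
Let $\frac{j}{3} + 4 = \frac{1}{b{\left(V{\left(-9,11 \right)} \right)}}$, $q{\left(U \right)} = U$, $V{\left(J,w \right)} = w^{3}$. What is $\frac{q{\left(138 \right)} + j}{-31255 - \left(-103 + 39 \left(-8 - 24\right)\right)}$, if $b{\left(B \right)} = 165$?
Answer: $- \frac{6931}{1644720} \approx -0.0042141$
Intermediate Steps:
$j = - \frac{659}{55}$ ($j = -12 + \frac{3}{165} = -12 + 3 \cdot \frac{1}{165} = -12 + \frac{1}{55} = - \frac{659}{55} \approx -11.982$)
$\frac{q{\left(138 \right)} + j}{-31255 - \left(-103 + 39 \left(-8 - 24\right)\right)} = \frac{138 - \frac{659}{55}}{-31255 - \left(-103 + 39 \left(-8 - 24\right)\right)} = \frac{6931}{55 \left(-31255 - \left(-103 + 39 \left(-8 - 24\right)\right)\right)} = \frac{6931}{55 \left(-31255 + \left(103 - -1248\right)\right)} = \frac{6931}{55 \left(-31255 + \left(103 + 1248\right)\right)} = \frac{6931}{55 \left(-31255 + 1351\right)} = \frac{6931}{55 \left(-29904\right)} = \frac{6931}{55} \left(- \frac{1}{29904}\right) = - \frac{6931}{1644720}$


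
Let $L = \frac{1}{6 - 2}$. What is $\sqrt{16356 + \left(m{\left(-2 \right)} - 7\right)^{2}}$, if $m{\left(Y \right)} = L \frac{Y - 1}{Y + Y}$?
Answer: $\frac{\sqrt{4199017}}{16} \approx 128.07$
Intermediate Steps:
$L = \frac{1}{4} \approx 0.25$
$m{\left(Y \right)} = \frac{-1 + Y}{8 Y}$ ($m{\left(Y \right)} = \frac{\left(Y - 1\right) \frac{1}{Y + Y}}{4} = \frac{\left(-1 + Y\right) \frac{1}{2 Y}}{4} = \frac{\frac{1}{2} \frac{1}{Y} \left(-1 + Y\right)}{4} = \frac{-1 + Y}{8 Y}$)
$\sqrt{16356 + \left(m{\left(-2 \right)} - 7\right)^{2}} = \sqrt{16356 + \left(\frac{-1 - 2}{8 \left(-2\right)} - 7\right)^{2}} = \sqrt{16356 + \left(\frac{1}{8} \left(- \frac{1}{2}\right) \left(-3\right) - 7\right)^{2}} = \sqrt{16356 + \left(\frac{3}{16} - 7\right)^{2}} = \sqrt{16356 + \left(- \frac{109}{16}\right)^{2}} = \sqrt{16356 + \frac{11881}{256}} = \sqrt{\frac{4199017}{256}} = \frac{\sqrt{4199017}}{16}$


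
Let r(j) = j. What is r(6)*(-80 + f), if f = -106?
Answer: -1116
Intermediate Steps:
r(6)*(-80 + f) = 6*(-80 - 106) = 6*(-186) = -1116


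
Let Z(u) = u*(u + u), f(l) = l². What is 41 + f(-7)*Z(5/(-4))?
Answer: 1553/8 ≈ 194.13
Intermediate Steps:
Z(u) = 2*u² (Z(u) = u*(2*u) = 2*u²)
41 + f(-7)*Z(5/(-4)) = 41 + (-7)²*(2*(5/(-4))²) = 41 + 49*(2*(5*(-¼))²) = 41 + 49*(2*(-5/4)²) = 41 + 49*(2*(25/16)) = 41 + 49*(25/8) = 41 + 1225/8 = 1553/8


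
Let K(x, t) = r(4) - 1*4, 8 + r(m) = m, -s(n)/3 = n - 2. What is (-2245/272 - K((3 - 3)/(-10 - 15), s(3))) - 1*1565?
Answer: -425749/272 ≈ -1565.3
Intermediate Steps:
s(n) = 6 - 3*n (s(n) = -3*(n - 2) = -3*(-2 + n) = 6 - 3*n)
r(m) = -8 + m
K(x, t) = -8 (K(x, t) = (-8 + 4) - 1*4 = -4 - 4 = -8)
(-2245/272 - K((3 - 3)/(-10 - 15), s(3))) - 1*1565 = (-2245/272 - 1*(-8)) - 1*1565 = (-2245*1/272 + 8) - 1565 = (-2245/272 + 8) - 1565 = -69/272 - 1565 = -425749/272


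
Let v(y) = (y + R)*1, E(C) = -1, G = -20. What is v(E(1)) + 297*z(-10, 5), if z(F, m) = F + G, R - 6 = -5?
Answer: -8910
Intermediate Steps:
R = 1 (R = 6 - 5 = 1)
z(F, m) = -20 + F (z(F, m) = F - 20 = -20 + F)
v(y) = 1 + y (v(y) = (y + 1)*1 = (1 + y)*1 = 1 + y)
v(E(1)) + 297*z(-10, 5) = (1 - 1) + 297*(-20 - 10) = 0 + 297*(-30) = 0 - 8910 = -8910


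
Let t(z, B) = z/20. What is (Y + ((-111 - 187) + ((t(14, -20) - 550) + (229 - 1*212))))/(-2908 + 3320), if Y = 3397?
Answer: 25667/4120 ≈ 6.2299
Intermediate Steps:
t(z, B) = z/20 (t(z, B) = z*(1/20) = z/20)
(Y + ((-111 - 187) + ((t(14, -20) - 550) + (229 - 1*212))))/(-2908 + 3320) = (3397 + ((-111 - 187) + (((1/20)*14 - 550) + (229 - 1*212))))/(-2908 + 3320) = (3397 + (-298 + ((7/10 - 550) + (229 - 212))))/412 = (3397 + (-298 + (-5493/10 + 17)))*(1/412) = (3397 + (-298 - 5323/10))*(1/412) = (3397 - 8303/10)*(1/412) = (25667/10)*(1/412) = 25667/4120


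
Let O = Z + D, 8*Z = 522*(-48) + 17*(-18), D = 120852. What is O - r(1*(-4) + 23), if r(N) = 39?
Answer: 470571/4 ≈ 1.1764e+5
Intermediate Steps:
Z = -12681/4 (Z = (522*(-48) + 17*(-18))/8 = (-25056 - 306)/8 = (⅛)*(-25362) = -12681/4 ≈ -3170.3)
O = 470727/4 (O = -12681/4 + 120852 = 470727/4 ≈ 1.1768e+5)
O - r(1*(-4) + 23) = 470727/4 - 1*39 = 470727/4 - 39 = 470571/4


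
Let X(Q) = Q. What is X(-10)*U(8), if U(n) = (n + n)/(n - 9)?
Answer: 160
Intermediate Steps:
U(n) = 2*n/(-9 + n) (U(n) = (2*n)/(-9 + n) = 2*n/(-9 + n))
X(-10)*U(8) = -20*8/(-9 + 8) = -20*8/(-1) = -20*8*(-1) = -10*(-16) = 160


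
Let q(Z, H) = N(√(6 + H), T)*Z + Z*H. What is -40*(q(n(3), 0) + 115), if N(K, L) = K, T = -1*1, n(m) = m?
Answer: -4600 - 120*√6 ≈ -4893.9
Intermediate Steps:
T = -1
q(Z, H) = H*Z + Z*√(6 + H) (q(Z, H) = √(6 + H)*Z + Z*H = Z*√(6 + H) + H*Z = H*Z + Z*√(6 + H))
-40*(q(n(3), 0) + 115) = -40*(3*(0 + √(6 + 0)) + 115) = -40*(3*(0 + √6) + 115) = -40*(3*√6 + 115) = -40*(115 + 3*√6) = -4600 - 120*√6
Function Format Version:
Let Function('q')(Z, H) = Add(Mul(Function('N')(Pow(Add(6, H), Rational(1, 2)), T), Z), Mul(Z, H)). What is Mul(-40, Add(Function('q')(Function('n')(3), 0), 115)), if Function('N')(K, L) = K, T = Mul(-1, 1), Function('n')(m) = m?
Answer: Add(-4600, Mul(-120, Pow(6, Rational(1, 2)))) ≈ -4893.9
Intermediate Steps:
T = -1
Function('q')(Z, H) = Add(Mul(H, Z), Mul(Z, Pow(Add(6, H), Rational(1, 2)))) (Function('q')(Z, H) = Add(Mul(Pow(Add(6, H), Rational(1, 2)), Z), Mul(Z, H)) = Add(Mul(Z, Pow(Add(6, H), Rational(1, 2))), Mul(H, Z)) = Add(Mul(H, Z), Mul(Z, Pow(Add(6, H), Rational(1, 2)))))
Mul(-40, Add(Function('q')(Function('n')(3), 0), 115)) = Mul(-40, Add(Mul(3, Add(0, Pow(Add(6, 0), Rational(1, 2)))), 115)) = Mul(-40, Add(Mul(3, Add(0, Pow(6, Rational(1, 2)))), 115)) = Mul(-40, Add(Mul(3, Pow(6, Rational(1, 2))), 115)) = Mul(-40, Add(115, Mul(3, Pow(6, Rational(1, 2))))) = Add(-4600, Mul(-120, Pow(6, Rational(1, 2))))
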